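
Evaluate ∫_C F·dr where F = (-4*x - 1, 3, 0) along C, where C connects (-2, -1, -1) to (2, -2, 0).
-7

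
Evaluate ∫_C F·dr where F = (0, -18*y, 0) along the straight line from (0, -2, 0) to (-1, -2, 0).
0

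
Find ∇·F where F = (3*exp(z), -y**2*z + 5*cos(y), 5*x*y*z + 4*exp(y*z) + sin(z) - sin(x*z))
5*x*y - x*cos(x*z) - 2*y*z + 4*y*exp(y*z) - 5*sin(y) + cos(z)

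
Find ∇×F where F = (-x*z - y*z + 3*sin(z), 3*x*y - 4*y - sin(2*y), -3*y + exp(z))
(-3, -x - y + 3*cos(z), 3*y + z)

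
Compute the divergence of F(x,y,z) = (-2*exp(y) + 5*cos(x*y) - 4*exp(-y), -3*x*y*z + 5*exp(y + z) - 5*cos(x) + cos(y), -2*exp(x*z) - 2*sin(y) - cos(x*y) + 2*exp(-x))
-3*x*z - 2*x*exp(x*z) - 5*y*sin(x*y) + 5*exp(y + z) - sin(y)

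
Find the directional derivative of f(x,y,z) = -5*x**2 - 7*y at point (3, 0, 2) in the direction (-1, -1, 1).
37*sqrt(3)/3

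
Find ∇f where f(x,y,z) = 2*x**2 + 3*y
(4*x, 3, 0)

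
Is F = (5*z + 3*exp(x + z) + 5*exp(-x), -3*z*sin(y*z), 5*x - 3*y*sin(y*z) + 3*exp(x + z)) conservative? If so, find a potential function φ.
Yes, F is conservative. φ = 5*x*z + 3*exp(x + z) + 3*cos(y*z) - 5*exp(-x)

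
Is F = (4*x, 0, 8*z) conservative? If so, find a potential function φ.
Yes, F is conservative. φ = 2*x**2 + 4*z**2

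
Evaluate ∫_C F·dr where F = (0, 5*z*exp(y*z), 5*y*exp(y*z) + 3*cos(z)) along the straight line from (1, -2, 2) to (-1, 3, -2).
-6*sin(2) - 5*exp(-4) + 5*exp(-6)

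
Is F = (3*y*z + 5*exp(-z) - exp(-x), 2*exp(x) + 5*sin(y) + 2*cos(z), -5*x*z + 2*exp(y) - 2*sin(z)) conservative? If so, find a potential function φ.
No, ∇×F = (2*exp(y) + 2*sin(z), 3*y + 5*z - 5*exp(-z), -3*z + 2*exp(x)) ≠ 0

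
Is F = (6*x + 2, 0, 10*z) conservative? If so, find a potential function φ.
Yes, F is conservative. φ = 3*x**2 + 2*x + 5*z**2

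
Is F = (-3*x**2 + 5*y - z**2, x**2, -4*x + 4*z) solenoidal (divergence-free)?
No, ∇·F = 4 - 6*x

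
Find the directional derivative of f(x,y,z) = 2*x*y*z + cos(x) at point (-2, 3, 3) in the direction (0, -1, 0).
12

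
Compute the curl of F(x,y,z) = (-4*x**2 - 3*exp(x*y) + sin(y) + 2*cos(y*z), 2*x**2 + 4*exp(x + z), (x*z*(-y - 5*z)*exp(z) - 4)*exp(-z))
(-x*z - 4*exp(x + z), -2*y*sin(y*z) + z*(y + 5*z), 3*x*exp(x*y) + 4*x + 2*z*sin(y*z) + 4*exp(x + z) - cos(y))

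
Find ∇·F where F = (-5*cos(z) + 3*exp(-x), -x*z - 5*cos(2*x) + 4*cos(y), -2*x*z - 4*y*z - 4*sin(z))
-2*x - 4*y - 4*sin(y) - 4*cos(z) - 3*exp(-x)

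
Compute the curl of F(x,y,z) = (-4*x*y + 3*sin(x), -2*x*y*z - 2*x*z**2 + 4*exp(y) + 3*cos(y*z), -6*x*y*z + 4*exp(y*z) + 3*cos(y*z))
(2*x*y - 2*x*z + 3*y*sin(y*z) + 4*z*exp(y*z) - 3*z*sin(y*z), 6*y*z, 4*x - 2*y*z - 2*z**2)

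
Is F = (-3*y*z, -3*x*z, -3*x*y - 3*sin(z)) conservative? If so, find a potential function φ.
Yes, F is conservative. φ = -3*x*y*z + 3*cos(z)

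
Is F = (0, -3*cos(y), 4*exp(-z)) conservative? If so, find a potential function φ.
Yes, F is conservative. φ = -3*sin(y) - 4*exp(-z)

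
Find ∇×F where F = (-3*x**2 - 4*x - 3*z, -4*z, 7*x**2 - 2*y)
(2, -14*x - 3, 0)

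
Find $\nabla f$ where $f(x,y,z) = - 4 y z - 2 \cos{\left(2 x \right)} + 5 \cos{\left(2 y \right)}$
(4*sin(2*x), -4*z - 10*sin(2*y), -4*y)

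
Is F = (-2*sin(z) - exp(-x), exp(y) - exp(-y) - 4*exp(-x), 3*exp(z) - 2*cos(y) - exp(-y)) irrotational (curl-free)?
No, ∇×F = (2*sin(y) + exp(-y), -2*cos(z), 4*exp(-x))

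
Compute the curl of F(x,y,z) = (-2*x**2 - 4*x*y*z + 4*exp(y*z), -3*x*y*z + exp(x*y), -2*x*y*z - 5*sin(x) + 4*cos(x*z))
(x*(3*y - 2*z), -4*x*y + 2*y*z + 4*y*exp(y*z) + 4*z*sin(x*z) + 5*cos(x), 4*x*z - 3*y*z + y*exp(x*y) - 4*z*exp(y*z))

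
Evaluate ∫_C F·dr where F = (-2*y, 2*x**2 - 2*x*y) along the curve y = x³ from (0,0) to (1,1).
-11/70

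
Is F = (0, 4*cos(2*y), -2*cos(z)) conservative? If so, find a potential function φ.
Yes, F is conservative. φ = 2*sin(2*y) - 2*sin(z)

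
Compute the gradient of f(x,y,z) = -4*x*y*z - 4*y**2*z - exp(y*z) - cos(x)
(-4*y*z + sin(x), z*(-4*x - 8*y - exp(y*z)), y*(-4*x - 4*y - exp(y*z)))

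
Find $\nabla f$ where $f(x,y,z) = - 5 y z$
(0, -5*z, -5*y)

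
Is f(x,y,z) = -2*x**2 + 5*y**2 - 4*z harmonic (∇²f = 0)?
No, ∇²f = 6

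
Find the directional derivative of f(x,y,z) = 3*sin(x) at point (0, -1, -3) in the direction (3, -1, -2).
9*sqrt(14)/14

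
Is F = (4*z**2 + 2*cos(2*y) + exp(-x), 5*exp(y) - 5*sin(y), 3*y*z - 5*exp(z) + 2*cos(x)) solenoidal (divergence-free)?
No, ∇·F = 3*y + 5*exp(y) - 5*exp(z) - 5*cos(y) - exp(-x)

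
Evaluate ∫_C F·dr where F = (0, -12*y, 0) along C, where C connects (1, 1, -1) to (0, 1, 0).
0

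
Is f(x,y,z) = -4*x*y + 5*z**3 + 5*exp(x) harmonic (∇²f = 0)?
No, ∇²f = 30*z + 5*exp(x)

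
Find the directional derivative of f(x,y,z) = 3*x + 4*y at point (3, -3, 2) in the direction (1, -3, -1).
-9*sqrt(11)/11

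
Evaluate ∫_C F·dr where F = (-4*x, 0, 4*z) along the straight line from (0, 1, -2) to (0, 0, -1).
-6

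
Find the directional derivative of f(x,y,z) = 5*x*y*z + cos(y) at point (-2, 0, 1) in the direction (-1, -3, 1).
30*sqrt(11)/11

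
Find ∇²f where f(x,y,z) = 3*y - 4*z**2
-8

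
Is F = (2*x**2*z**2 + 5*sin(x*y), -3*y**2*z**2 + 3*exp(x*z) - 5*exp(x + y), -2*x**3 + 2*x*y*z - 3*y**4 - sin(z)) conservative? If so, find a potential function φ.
No, ∇×F = (2*x*z - 3*x*exp(x*z) - 12*y**3 + 6*y**2*z, 4*x**2*z + 6*x**2 - 2*y*z, -5*x*cos(x*y) + 3*z*exp(x*z) - 5*exp(x + y)) ≠ 0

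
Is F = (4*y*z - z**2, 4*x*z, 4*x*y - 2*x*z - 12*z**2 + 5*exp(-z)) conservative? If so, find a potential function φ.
Yes, F is conservative. φ = 4*x*y*z - x*z**2 - 4*z**3 - 5*exp(-z)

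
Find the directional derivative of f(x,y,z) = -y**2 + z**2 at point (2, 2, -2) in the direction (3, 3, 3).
-8*sqrt(3)/3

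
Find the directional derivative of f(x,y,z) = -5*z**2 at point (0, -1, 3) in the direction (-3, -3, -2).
30*sqrt(22)/11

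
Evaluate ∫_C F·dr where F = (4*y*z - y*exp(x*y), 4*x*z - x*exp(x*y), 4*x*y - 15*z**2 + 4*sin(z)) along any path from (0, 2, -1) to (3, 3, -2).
-exp(9) - 36 - 4*cos(2) + 4*cos(1)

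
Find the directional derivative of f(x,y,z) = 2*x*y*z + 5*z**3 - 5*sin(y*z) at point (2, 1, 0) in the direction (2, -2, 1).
-1/3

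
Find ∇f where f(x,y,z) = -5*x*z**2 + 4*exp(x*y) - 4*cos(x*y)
(4*y*exp(x*y) + 4*y*sin(x*y) - 5*z**2, 4*x*(exp(x*y) + sin(x*y)), -10*x*z)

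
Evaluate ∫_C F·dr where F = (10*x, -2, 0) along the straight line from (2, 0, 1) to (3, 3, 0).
19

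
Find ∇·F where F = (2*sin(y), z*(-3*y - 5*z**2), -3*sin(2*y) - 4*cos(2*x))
-3*z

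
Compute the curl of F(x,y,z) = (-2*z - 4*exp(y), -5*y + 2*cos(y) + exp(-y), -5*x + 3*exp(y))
(3*exp(y), 3, 4*exp(y))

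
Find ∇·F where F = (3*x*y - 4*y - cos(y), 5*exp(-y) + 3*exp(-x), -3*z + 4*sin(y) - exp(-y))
3*y - 3 - 5*exp(-y)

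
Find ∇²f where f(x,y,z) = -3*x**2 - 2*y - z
-6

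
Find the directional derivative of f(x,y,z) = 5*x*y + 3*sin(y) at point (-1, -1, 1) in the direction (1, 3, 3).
sqrt(19)*(-20 + 9*cos(1))/19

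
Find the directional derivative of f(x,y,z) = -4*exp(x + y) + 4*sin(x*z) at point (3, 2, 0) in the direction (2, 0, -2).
2*sqrt(2)*(-exp(5) - 3)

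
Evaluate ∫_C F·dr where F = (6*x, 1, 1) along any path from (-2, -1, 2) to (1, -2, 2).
-10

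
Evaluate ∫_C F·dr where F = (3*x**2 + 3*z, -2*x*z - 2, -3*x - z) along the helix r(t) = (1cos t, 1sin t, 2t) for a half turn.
-3*pi**2 - 6*pi - 2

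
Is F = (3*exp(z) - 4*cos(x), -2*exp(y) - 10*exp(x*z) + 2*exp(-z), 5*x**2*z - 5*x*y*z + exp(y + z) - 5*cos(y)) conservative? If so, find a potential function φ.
No, ∇×F = (-5*x*z + 10*x*exp(x*z) + exp(y + z) + 5*sin(y) + 2*exp(-z), -10*x*z + 5*y*z + 3*exp(z), -10*z*exp(x*z)) ≠ 0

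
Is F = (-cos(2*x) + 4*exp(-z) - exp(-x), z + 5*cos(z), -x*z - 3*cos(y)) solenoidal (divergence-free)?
No, ∇·F = -x + 2*sin(2*x) + exp(-x)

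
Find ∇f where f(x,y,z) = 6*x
(6, 0, 0)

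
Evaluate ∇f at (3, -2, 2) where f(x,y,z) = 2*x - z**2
(2, 0, -4)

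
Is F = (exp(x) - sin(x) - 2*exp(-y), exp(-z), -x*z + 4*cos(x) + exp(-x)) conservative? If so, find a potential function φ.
No, ∇×F = (exp(-z), z + 4*sin(x) + exp(-x), -2*exp(-y)) ≠ 0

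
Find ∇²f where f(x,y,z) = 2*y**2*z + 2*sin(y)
4*z - 2*sin(y)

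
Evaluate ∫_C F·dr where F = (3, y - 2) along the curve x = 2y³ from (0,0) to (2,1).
9/2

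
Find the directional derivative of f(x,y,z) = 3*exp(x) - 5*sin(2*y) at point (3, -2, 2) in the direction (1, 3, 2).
3*sqrt(14)*(-10*cos(4) + exp(3))/14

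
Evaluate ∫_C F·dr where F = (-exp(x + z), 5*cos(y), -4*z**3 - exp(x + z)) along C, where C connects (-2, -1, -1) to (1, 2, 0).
-E + exp(-3) + 1 + 5*sin(1) + 5*sin(2)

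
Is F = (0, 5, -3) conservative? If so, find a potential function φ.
Yes, F is conservative. φ = 5*y - 3*z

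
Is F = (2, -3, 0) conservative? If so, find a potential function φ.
Yes, F is conservative. φ = 2*x - 3*y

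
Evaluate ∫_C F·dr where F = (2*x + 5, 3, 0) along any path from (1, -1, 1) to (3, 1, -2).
24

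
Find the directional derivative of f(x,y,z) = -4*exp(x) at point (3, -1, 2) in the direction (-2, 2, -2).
4*sqrt(3)*exp(3)/3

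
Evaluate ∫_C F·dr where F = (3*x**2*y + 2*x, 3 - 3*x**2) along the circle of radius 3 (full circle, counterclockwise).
-243*pi/4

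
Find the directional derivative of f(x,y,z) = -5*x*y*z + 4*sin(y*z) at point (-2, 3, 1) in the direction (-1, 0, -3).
-3*sqrt(10)*(12*cos(3) + 25)/10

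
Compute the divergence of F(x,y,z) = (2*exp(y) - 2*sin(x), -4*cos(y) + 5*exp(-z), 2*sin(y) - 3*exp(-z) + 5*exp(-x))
4*sin(y) - 2*cos(x) + 3*exp(-z)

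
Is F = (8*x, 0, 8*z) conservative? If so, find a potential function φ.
Yes, F is conservative. φ = 4*x**2 + 4*z**2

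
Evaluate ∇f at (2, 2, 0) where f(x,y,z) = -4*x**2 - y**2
(-16, -4, 0)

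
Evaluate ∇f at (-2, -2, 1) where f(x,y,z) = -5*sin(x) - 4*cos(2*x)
(-(5 + 16*sin(2))*cos(2), 0, 0)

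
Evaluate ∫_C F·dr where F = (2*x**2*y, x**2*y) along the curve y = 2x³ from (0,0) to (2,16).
1280/3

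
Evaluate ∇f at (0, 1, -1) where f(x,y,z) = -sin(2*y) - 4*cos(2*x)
(0, -2*cos(2), 0)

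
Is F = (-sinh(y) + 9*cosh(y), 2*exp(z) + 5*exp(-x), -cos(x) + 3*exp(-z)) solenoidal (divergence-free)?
No, ∇·F = -3*exp(-z)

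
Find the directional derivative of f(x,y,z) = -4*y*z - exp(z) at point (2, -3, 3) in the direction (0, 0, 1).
12 - exp(3)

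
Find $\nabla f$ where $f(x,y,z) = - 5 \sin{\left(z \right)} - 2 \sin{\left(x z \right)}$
(-2*z*cos(x*z), 0, -2*x*cos(x*z) - 5*cos(z))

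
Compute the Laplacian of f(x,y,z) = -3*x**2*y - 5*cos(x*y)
5*x**2*cos(x*y) + y*(5*y*cos(x*y) - 6)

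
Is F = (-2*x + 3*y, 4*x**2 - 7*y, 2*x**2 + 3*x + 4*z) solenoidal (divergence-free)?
No, ∇·F = -5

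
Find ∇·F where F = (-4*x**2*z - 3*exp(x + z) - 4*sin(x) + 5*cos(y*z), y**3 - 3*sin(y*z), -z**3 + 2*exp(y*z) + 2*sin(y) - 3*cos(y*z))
-8*x*z + 3*y**2 + 2*y*exp(y*z) + 3*y*sin(y*z) - 3*z**2 - 3*z*cos(y*z) - 3*exp(x + z) - 4*cos(x)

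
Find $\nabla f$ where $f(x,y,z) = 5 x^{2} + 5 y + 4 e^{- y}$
(10*x, 5 - 4*exp(-y), 0)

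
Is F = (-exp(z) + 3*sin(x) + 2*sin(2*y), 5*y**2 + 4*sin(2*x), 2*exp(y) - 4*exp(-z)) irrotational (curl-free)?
No, ∇×F = (2*exp(y), -exp(z), 8*cos(2*x) - 4*cos(2*y))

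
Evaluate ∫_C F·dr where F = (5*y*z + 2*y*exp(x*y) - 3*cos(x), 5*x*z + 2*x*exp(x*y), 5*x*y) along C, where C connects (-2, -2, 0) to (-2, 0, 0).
2 - 2*exp(4)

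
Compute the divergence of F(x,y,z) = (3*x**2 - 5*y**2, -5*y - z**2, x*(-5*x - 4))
6*x - 5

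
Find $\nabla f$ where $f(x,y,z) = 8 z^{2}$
(0, 0, 16*z)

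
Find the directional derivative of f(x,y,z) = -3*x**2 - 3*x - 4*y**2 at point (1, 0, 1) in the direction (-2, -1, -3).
9*sqrt(14)/7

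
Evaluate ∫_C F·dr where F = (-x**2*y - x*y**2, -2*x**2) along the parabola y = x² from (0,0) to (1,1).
-41/30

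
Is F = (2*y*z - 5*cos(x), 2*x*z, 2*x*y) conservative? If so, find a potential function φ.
Yes, F is conservative. φ = 2*x*y*z - 5*sin(x)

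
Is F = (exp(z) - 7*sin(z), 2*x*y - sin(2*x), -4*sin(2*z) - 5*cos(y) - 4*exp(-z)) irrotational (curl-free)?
No, ∇×F = (5*sin(y), exp(z) - 7*cos(z), 2*y - 2*cos(2*x))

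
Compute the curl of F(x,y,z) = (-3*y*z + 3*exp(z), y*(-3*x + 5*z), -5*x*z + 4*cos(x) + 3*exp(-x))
(-5*y, -3*y + 5*z + 3*exp(z) + 4*sin(x) + 3*exp(-x), -3*y + 3*z)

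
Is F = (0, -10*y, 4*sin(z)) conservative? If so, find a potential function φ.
Yes, F is conservative. φ = -5*y**2 - 4*cos(z)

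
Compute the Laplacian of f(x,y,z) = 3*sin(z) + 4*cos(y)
-3*sin(z) - 4*cos(y)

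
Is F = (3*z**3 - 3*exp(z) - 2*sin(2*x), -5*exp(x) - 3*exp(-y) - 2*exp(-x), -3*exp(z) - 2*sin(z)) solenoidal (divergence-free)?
No, ∇·F = -3*exp(z) - 4*cos(2*x) - 2*cos(z) + 3*exp(-y)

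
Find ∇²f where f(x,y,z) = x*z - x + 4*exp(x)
4*exp(x)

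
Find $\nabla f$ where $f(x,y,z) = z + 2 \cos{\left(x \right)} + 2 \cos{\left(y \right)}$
(-2*sin(x), -2*sin(y), 1)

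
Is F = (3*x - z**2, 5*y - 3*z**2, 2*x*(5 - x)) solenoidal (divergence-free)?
No, ∇·F = 8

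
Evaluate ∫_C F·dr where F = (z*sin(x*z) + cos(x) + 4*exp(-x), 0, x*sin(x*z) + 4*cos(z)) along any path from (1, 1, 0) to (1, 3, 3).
4*sin(3) - cos(3) + 1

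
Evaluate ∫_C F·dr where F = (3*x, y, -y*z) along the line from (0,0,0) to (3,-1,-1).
43/3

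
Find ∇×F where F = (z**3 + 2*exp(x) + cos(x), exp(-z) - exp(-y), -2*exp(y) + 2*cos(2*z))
(-2*exp(y) + exp(-z), 3*z**2, 0)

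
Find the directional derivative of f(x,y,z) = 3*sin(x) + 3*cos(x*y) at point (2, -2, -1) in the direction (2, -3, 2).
6*sqrt(17)*(cos(2) - 5*sin(4))/17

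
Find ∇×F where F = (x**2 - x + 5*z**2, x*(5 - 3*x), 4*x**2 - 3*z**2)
(0, -8*x + 10*z, 5 - 6*x)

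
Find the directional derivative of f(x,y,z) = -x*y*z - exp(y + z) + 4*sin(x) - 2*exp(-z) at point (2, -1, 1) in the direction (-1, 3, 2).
2*sqrt(14)*(-2*E + 1 - E*cos(2))*exp(-1)/7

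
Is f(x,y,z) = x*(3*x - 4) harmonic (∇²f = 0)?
No, ∇²f = 6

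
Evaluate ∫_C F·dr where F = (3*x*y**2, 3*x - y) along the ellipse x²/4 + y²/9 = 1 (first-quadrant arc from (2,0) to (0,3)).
-63/2 + 9*pi/2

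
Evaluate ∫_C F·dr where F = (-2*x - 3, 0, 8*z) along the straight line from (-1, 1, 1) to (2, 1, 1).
-12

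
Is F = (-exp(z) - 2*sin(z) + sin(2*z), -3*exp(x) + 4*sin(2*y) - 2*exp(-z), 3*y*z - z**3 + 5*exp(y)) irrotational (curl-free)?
No, ∇×F = (3*z + 5*exp(y) - 2*exp(-z), -exp(z) - 2*cos(z) + 2*cos(2*z), -3*exp(x))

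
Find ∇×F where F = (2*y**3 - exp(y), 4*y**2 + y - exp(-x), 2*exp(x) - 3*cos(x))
(0, -2*exp(x) - 3*sin(x), -6*y**2 + exp(y) + exp(-x))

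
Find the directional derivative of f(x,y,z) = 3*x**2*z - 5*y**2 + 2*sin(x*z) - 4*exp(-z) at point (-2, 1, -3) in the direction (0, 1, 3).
sqrt(10)*(-6*cos(6) + 13 + 6*exp(3))/5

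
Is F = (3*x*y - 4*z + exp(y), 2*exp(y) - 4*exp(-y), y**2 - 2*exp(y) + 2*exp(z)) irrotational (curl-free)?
No, ∇×F = (2*y - 2*exp(y), -4, -3*x - exp(y))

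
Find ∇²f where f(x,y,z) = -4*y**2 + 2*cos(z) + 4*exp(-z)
-2*cos(z) - 8 + 4*exp(-z)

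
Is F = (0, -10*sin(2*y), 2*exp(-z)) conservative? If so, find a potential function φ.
Yes, F is conservative. φ = 5*cos(2*y) - 2*exp(-z)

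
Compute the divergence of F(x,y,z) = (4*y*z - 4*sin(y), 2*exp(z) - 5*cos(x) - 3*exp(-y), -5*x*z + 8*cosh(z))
-5*x + 8*sinh(z) + 3*exp(-y)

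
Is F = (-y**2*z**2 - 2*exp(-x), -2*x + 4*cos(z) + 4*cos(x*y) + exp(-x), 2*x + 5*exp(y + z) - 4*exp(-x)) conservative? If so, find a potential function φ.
No, ∇×F = (5*exp(y + z) + 4*sin(z), -2*y**2*z - 2 - 4*exp(-x), 2*y*z**2 - 4*y*sin(x*y) - 2 - exp(-x)) ≠ 0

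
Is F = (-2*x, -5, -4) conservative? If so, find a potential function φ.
Yes, F is conservative. φ = -x**2 - 5*y - 4*z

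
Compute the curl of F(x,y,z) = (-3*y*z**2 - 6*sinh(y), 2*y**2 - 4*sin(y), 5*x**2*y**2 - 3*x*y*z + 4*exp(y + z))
(10*x**2*y - 3*x*z + 4*exp(y + z), y*(-10*x*y - 3*z), 3*z**2 + 6*cosh(y))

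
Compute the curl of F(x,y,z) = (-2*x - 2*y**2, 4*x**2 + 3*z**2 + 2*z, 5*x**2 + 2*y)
(-6*z, -10*x, 8*x + 4*y)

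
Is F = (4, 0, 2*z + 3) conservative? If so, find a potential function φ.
Yes, F is conservative. φ = 4*x + z**2 + 3*z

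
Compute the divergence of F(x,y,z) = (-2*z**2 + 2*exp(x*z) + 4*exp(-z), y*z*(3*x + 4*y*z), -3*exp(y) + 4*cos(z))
3*x*z + 8*y*z**2 + 2*z*exp(x*z) - 4*sin(z)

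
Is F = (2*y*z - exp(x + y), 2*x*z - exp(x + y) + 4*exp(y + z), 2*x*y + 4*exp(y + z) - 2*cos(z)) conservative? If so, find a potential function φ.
Yes, F is conservative. φ = 2*x*y*z - exp(x + y) + 4*exp(y + z) - 2*sin(z)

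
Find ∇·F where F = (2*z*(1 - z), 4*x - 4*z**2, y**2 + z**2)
2*z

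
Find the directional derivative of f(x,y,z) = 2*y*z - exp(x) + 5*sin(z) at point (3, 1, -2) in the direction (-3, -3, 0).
sqrt(2)*(4 + exp(3))/2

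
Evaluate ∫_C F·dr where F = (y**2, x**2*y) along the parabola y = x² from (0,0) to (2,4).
416/15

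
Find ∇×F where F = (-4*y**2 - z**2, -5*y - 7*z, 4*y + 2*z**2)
(11, -2*z, 8*y)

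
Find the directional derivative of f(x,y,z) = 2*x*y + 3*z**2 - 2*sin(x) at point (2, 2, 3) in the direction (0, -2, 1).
2*sqrt(5)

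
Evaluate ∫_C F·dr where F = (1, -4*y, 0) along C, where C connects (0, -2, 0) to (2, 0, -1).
10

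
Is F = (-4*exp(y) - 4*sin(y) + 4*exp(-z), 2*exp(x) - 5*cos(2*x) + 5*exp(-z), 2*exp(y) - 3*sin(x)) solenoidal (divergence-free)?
Yes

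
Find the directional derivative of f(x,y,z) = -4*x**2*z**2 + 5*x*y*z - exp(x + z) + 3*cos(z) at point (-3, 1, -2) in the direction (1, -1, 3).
sqrt(11)*(-4 + 9*exp(5)*sin(2) + 443*exp(5))*exp(-5)/11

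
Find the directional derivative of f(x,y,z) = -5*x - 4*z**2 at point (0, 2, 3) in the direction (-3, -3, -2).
63*sqrt(22)/22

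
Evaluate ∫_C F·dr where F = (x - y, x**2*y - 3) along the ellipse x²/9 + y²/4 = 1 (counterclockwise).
6*pi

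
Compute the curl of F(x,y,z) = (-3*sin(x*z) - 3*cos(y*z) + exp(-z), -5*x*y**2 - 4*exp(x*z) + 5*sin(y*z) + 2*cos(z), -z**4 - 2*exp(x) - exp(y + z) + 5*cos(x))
(4*x*exp(x*z) - 5*y*cos(y*z) - exp(y + z) + 2*sin(z), -3*x*cos(x*z) + 3*y*sin(y*z) + 2*exp(x) + 5*sin(x) - exp(-z), -5*y**2 - 4*z*exp(x*z) - 3*z*sin(y*z))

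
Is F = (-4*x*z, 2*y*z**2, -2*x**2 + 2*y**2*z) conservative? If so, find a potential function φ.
Yes, F is conservative. φ = z*(-2*x**2 + y**2*z)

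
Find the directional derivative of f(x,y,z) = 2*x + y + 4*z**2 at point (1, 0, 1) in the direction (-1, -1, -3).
-27*sqrt(11)/11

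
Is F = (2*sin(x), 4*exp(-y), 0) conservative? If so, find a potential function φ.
Yes, F is conservative. φ = -2*cos(x) - 4*exp(-y)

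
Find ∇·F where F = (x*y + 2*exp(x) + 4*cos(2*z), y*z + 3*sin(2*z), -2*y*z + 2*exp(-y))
-y + z + 2*exp(x)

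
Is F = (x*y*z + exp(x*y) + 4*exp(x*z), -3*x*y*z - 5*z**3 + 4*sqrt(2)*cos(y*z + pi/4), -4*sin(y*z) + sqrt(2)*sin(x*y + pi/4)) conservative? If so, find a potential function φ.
No, ∇×F = (3*x*y + sqrt(2)*x*cos(x*y + pi/4) + 4*sqrt(2)*y*sin(y*z + pi/4) + 15*z**2 - 4*z*cos(y*z), x*y + 4*x*exp(x*z) - sqrt(2)*y*cos(x*y + pi/4), -x*z - x*exp(x*y) - 3*y*z) ≠ 0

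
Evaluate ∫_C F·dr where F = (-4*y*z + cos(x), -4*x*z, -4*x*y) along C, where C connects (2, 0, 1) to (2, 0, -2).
0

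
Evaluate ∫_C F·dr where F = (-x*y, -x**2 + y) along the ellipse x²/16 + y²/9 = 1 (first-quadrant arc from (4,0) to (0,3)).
-23/2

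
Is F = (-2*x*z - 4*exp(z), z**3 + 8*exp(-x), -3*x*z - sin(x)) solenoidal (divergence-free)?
No, ∇·F = -3*x - 2*z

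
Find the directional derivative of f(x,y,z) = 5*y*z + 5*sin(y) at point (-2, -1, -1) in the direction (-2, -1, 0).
sqrt(5)*(1 - cos(1))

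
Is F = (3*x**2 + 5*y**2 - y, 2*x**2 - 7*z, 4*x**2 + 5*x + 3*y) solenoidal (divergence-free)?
No, ∇·F = 6*x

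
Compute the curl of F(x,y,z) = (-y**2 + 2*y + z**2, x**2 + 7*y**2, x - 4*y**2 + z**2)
(-8*y, 2*z - 1, 2*x + 2*y - 2)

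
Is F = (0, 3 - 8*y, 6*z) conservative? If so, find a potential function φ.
Yes, F is conservative. φ = -4*y**2 + 3*y + 3*z**2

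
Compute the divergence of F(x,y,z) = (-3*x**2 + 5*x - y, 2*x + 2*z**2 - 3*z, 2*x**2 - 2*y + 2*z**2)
-6*x + 4*z + 5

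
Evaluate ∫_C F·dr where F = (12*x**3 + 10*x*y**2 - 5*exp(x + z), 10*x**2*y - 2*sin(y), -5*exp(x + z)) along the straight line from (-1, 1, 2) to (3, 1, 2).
-5*exp(5) + 5*E + 280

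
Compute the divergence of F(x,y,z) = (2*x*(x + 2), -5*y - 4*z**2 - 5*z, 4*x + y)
4*x - 1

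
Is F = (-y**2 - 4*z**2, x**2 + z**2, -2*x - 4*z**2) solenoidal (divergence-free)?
No, ∇·F = -8*z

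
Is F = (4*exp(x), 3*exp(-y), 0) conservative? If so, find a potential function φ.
Yes, F is conservative. φ = 4*exp(x) - 3*exp(-y)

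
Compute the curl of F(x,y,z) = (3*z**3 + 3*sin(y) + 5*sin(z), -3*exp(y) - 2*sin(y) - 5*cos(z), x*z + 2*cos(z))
(-5*sin(z), 9*z**2 - z + 5*cos(z), -3*cos(y))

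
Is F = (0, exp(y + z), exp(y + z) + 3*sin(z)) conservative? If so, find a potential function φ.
Yes, F is conservative. φ = exp(y + z) - 3*cos(z)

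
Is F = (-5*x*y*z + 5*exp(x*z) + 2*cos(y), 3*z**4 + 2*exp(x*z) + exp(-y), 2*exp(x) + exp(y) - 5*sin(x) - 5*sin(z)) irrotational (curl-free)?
No, ∇×F = (-2*x*exp(x*z) - 12*z**3 + exp(y), -5*x*y + 5*x*exp(x*z) - 2*exp(x) + 5*cos(x), 5*x*z + 2*z*exp(x*z) + 2*sin(y))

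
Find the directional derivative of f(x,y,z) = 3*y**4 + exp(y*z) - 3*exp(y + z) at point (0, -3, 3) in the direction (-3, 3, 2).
3*sqrt(22)*(1 - 329*exp(9))*exp(-9)/22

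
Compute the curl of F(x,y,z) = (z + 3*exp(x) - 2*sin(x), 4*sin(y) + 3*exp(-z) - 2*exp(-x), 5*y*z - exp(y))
(5*z - exp(y) + 3*exp(-z), 1, 2*exp(-x))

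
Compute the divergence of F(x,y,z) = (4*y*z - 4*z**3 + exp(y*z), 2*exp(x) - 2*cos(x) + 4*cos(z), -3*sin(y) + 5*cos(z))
-5*sin(z)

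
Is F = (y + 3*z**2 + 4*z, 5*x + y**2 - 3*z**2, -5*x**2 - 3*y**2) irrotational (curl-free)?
No, ∇×F = (-6*y + 6*z, 10*x + 6*z + 4, 4)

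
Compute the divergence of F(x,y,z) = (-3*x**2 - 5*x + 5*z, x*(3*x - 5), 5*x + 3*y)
-6*x - 5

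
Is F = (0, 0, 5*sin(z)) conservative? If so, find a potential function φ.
Yes, F is conservative. φ = -5*cos(z)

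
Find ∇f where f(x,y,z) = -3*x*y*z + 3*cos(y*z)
(-3*y*z, -3*z*(x + sin(y*z)), -3*y*(x + sin(y*z)))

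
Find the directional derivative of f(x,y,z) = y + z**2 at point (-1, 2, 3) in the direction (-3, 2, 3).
10*sqrt(22)/11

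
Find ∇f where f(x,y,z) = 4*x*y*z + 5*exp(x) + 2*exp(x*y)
(4*y*z + 2*y*exp(x*y) + 5*exp(x), 2*x*(2*z + exp(x*y)), 4*x*y)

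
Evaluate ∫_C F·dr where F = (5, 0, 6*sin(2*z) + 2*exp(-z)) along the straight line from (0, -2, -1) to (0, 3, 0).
-5 + 3*cos(2) + 2*E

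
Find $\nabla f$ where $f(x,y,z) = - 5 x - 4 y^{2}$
(-5, -8*y, 0)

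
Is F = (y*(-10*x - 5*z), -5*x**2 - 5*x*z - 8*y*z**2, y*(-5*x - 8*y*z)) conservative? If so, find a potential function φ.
Yes, F is conservative. φ = y*(-5*x**2 - 5*x*z - 4*y*z**2)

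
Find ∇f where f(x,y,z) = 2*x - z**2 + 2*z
(2, 0, 2 - 2*z)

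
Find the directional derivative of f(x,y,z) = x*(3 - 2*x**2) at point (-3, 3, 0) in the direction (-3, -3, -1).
153*sqrt(19)/19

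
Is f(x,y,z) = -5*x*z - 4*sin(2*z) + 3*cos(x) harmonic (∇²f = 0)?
No, ∇²f = 16*sin(2*z) - 3*cos(x)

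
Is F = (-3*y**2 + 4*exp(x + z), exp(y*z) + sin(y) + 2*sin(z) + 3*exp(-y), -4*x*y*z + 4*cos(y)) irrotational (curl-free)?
No, ∇×F = (-4*x*z - y*exp(y*z) - 4*sin(y) - 2*cos(z), 4*y*z + 4*exp(x + z), 6*y)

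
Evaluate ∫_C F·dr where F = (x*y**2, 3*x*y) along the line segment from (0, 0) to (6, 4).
240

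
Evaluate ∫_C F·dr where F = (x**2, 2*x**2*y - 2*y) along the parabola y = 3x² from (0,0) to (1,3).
-8/3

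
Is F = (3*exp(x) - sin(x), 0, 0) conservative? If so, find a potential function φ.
Yes, F is conservative. φ = 3*exp(x) + cos(x)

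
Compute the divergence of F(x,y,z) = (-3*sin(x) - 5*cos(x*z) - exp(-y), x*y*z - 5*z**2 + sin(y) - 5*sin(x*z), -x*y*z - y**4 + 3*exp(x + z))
-x*y + x*z + 5*z*sin(x*z) + 3*exp(x + z) - 3*cos(x) + cos(y)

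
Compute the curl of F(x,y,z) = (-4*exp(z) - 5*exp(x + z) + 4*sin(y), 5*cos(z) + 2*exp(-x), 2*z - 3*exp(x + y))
(-3*exp(x + y) + 5*sin(z), -4*exp(z) + 3*exp(x + y) - 5*exp(x + z), -4*cos(y) - 2*exp(-x))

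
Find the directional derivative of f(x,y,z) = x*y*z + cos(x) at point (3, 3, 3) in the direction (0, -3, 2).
-9*sqrt(13)/13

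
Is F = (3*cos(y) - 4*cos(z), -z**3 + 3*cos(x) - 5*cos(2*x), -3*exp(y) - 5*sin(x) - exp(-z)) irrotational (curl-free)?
No, ∇×F = (3*z**2 - 3*exp(y), 4*sin(z) + 5*cos(x), -3*sin(x) + 10*sin(2*x) + 3*sin(y))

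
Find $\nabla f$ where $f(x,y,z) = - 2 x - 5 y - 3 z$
(-2, -5, -3)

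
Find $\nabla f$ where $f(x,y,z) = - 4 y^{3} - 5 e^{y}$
(0, -12*y**2 - 5*exp(y), 0)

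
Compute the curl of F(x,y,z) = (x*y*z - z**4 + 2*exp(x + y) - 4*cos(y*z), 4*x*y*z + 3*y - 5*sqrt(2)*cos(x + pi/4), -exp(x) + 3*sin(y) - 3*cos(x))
(-4*x*y + 3*cos(y), x*y + 4*y*sin(y*z) - 4*z**3 + exp(x) - 3*sin(x), -x*z + 4*y*z - 4*z*sin(y*z) - 2*exp(x + y) + 5*sqrt(2)*sin(x + pi/4))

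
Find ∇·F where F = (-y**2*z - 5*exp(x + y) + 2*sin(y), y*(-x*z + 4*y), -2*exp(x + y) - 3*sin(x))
-x*z + 8*y - 5*exp(x + y)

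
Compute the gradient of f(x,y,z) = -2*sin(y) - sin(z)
(0, -2*cos(y), -cos(z))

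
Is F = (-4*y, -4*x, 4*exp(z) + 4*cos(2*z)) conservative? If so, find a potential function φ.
Yes, F is conservative. φ = -4*x*y + 4*exp(z) + 2*sin(2*z)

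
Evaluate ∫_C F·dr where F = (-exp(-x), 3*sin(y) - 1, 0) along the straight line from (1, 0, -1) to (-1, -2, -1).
-3*cos(2) + 2*sinh(1) + 5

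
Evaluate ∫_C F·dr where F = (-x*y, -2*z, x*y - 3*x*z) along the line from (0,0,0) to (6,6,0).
-72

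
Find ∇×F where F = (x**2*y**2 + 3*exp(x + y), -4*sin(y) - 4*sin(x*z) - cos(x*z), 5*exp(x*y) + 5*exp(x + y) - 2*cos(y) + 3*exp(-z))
(5*x*exp(x*y) - x*sin(x*z) + 4*x*cos(x*z) + 5*exp(x + y) + 2*sin(y), -5*y*exp(x*y) - 5*exp(x + y), -2*x**2*y + z*sin(x*z) - 4*z*cos(x*z) - 3*exp(x + y))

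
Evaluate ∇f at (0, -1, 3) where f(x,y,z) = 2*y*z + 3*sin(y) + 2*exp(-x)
(-2, 3*cos(1) + 6, -2)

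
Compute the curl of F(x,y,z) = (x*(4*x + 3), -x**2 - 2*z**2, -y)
(4*z - 1, 0, -2*x)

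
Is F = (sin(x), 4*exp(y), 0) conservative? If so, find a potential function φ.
Yes, F is conservative. φ = 4*exp(y) - cos(x)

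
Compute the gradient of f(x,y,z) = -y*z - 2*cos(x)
(2*sin(x), -z, -y)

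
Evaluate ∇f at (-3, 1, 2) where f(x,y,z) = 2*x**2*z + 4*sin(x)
(-24 + 4*cos(3), 0, 18)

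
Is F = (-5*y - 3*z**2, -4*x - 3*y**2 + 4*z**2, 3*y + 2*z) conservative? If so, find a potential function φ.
No, ∇×F = (3 - 8*z, -6*z, 1) ≠ 0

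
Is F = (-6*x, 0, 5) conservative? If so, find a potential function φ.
Yes, F is conservative. φ = -3*x**2 + 5*z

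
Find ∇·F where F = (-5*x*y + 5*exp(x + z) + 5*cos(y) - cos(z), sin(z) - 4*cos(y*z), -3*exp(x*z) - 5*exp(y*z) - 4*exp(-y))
-3*x*exp(x*z) - 5*y*exp(y*z) - 5*y + 4*z*sin(y*z) + 5*exp(x + z)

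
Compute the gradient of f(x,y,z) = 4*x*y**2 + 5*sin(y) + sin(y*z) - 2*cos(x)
(4*y**2 + 2*sin(x), 8*x*y + z*cos(y*z) + 5*cos(y), y*cos(y*z))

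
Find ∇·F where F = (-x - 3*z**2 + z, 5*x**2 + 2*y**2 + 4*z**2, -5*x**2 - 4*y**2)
4*y - 1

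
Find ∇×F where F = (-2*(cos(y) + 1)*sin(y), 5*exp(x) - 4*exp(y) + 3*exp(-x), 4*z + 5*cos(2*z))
(0, 0, 5*exp(x) + 2*cos(y) + 2*cos(2*y) - 3*exp(-x))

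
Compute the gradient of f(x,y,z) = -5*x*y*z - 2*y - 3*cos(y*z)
(-5*y*z, -5*x*z + 3*z*sin(y*z) - 2, y*(-5*x + 3*sin(y*z)))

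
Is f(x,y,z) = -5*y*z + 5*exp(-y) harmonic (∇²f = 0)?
No, ∇²f = 5*exp(-y)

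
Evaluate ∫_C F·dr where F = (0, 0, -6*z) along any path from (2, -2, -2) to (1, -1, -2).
0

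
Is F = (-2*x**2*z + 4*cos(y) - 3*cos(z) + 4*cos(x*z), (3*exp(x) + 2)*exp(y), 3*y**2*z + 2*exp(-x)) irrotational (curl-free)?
No, ∇×F = (6*y*z, -2*x**2 - 4*x*sin(x*z) + 3*sin(z) + 2*exp(-x), 3*exp(x + y) + 4*sin(y))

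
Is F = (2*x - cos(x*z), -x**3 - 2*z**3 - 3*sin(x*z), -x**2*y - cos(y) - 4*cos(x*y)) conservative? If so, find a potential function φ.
No, ∇×F = (-x**2 + 4*x*sin(x*y) + 3*x*cos(x*z) + 6*z**2 + sin(y), 2*x*y + x*sin(x*z) - 4*y*sin(x*y), -3*x**2 - 3*z*cos(x*z)) ≠ 0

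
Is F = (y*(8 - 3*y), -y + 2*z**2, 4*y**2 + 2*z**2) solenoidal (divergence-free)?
No, ∇·F = 4*z - 1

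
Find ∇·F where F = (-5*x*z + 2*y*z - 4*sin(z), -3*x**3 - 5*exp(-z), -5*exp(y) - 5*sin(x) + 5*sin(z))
-5*z + 5*cos(z)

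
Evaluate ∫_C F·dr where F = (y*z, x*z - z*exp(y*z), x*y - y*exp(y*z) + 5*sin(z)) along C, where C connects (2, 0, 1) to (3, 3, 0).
-5 + 5*cos(1)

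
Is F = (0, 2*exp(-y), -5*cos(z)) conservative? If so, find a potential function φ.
Yes, F is conservative. φ = -5*sin(z) - 2*exp(-y)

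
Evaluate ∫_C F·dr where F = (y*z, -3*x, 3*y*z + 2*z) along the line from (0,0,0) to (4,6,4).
108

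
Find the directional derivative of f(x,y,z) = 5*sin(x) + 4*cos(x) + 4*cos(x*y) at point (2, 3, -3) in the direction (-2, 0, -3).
2*sqrt(13)*(12*sin(6) - 5*cos(2) + 4*sin(2))/13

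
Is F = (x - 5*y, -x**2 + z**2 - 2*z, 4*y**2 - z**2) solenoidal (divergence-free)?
No, ∇·F = 1 - 2*z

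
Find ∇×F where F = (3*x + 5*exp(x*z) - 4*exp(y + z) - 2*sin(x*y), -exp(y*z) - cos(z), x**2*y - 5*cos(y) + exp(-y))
(x**2 + y*exp(y*z) + 5*sin(y) - sin(z) - exp(-y), -2*x*y + 5*x*exp(x*z) - 4*exp(y + z), 2*x*cos(x*y) + 4*exp(y + z))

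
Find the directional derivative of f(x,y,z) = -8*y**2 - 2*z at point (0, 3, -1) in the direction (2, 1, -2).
-44/3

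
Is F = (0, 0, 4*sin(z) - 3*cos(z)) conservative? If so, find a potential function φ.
Yes, F is conservative. φ = -3*sin(z) - 4*cos(z)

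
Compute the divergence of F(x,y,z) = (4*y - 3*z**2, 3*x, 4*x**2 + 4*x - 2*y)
0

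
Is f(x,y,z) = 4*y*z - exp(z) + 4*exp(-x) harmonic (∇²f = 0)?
No, ∇²f = -exp(z) + 4*exp(-x)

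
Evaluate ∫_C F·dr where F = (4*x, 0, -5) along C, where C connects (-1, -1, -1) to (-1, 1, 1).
-10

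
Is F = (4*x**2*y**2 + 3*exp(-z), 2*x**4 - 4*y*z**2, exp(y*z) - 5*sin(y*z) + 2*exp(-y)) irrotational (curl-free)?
No, ∇×F = ((z*(8*y + exp(y*z) - 5*cos(y*z))*exp(y) - 2)*exp(-y), -3*exp(-z), 8*x**2*(x - y))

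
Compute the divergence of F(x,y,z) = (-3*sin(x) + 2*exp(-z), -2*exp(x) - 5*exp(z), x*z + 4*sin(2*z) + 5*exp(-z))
x - 3*cos(x) + 8*cos(2*z) - 5*exp(-z)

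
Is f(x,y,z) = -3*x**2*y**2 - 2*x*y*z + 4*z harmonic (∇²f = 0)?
No, ∇²f = -6*x**2 - 6*y**2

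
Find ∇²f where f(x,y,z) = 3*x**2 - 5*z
6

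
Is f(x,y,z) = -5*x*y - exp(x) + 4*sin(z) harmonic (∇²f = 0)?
No, ∇²f = -exp(x) - 4*sin(z)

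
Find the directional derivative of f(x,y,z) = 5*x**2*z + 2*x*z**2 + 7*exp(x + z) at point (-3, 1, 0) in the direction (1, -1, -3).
sqrt(11)*(-135*exp(3) - 14)*exp(-3)/11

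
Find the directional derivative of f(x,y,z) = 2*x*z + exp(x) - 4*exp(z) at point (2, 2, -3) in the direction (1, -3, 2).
sqrt(14)*(-8 + 2*exp(3) + exp(5))*exp(-3)/14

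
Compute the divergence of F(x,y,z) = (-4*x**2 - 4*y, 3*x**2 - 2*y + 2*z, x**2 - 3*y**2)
-8*x - 2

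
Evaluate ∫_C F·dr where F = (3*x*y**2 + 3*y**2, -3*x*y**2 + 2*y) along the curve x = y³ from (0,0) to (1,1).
137/40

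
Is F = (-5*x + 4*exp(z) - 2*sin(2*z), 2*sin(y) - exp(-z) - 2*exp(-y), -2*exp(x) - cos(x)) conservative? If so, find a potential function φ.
No, ∇×F = (-exp(-z), 2*exp(x) + 4*exp(z) - sin(x) - 4*cos(2*z), 0) ≠ 0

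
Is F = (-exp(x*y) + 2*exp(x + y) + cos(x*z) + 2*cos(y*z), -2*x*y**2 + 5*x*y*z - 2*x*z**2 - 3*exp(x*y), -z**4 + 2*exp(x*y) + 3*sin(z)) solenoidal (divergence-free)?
No, ∇·F = -4*x*y + 5*x*z - 3*x*exp(x*y) - y*exp(x*y) - 4*z**3 - z*sin(x*z) + 2*exp(x + y) + 3*cos(z)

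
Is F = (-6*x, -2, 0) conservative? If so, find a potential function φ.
Yes, F is conservative. φ = -3*x**2 - 2*y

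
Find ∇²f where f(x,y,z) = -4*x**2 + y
-8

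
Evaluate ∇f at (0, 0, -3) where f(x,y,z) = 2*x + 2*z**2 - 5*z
(2, 0, -17)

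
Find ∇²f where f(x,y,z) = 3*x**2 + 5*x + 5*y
6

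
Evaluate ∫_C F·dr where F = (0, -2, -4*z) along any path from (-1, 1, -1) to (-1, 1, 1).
0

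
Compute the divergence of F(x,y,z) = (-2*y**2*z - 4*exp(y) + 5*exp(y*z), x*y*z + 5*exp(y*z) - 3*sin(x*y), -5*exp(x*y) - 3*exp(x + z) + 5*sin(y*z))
x*z - 3*x*cos(x*y) + 5*y*cos(y*z) + 5*z*exp(y*z) - 3*exp(x + z)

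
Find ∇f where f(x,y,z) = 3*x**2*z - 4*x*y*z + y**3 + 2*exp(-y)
(2*z*(3*x - 2*y), -4*x*z + 3*y**2 - 2*exp(-y), x*(3*x - 4*y))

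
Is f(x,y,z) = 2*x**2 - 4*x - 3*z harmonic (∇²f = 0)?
No, ∇²f = 4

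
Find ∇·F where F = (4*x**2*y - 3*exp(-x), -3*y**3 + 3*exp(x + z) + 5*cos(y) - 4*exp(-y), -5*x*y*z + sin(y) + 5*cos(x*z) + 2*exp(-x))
3*x*y - 5*x*sin(x*z) - 9*y**2 - 5*sin(y) + 4*exp(-y) + 3*exp(-x)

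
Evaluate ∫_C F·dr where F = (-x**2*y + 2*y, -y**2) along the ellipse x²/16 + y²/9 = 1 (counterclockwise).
24*pi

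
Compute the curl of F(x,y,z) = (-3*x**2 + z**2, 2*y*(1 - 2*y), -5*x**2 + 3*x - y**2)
(-2*y, 10*x + 2*z - 3, 0)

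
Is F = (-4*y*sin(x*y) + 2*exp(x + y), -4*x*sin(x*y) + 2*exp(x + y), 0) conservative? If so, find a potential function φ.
Yes, F is conservative. φ = 2*exp(x + y) + 4*cos(x*y)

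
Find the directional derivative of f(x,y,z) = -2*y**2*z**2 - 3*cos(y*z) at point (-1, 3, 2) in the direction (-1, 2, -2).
16 - 2*sin(6)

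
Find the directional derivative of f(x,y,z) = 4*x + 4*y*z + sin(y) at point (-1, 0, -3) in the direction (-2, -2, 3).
14*sqrt(17)/17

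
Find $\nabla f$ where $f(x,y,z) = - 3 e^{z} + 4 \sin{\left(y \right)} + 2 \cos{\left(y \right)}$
(0, -2*sin(y) + 4*cos(y), -3*exp(z))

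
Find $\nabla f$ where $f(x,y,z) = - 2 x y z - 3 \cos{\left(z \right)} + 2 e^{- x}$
(-2*y*z - 2*exp(-x), -2*x*z, -2*x*y + 3*sin(z))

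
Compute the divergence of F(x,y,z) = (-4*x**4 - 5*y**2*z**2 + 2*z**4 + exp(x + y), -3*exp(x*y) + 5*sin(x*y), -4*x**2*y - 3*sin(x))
-16*x**3 - 3*x*exp(x*y) + 5*x*cos(x*y) + exp(x + y)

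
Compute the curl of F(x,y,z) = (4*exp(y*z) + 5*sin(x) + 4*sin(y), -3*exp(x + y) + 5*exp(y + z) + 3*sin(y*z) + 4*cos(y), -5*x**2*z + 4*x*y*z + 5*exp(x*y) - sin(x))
(4*x*z + 5*x*exp(x*y) - 3*y*cos(y*z) - 5*exp(y + z), 10*x*z - 4*y*z - 5*y*exp(x*y) + 4*y*exp(y*z) + cos(x), -4*z*exp(y*z) - 3*exp(x + y) - 4*cos(y))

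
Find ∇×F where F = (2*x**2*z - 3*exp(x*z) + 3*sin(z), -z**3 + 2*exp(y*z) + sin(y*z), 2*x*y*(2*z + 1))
(4*x*z + 2*x - 2*y*exp(y*z) - y*cos(y*z) + 3*z**2, 2*x**2 - 3*x*exp(x*z) - 4*y*z - 2*y + 3*cos(z), 0)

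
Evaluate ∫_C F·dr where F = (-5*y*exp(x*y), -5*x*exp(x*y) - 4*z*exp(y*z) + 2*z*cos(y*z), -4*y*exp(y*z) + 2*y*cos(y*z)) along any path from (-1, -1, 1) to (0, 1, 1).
-5 + 4*exp(-1) + E + 4*sin(1)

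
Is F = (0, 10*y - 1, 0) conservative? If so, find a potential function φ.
Yes, F is conservative. φ = y*(5*y - 1)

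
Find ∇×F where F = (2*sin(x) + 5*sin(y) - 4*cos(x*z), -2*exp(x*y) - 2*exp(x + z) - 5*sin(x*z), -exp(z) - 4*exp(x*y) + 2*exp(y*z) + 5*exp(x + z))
(-4*x*exp(x*y) + 5*x*cos(x*z) + 2*z*exp(y*z) + 2*exp(x + z), 4*x*sin(x*z) + 4*y*exp(x*y) - 5*exp(x + z), -2*y*exp(x*y) - 5*z*cos(x*z) - 2*exp(x + z) - 5*cos(y))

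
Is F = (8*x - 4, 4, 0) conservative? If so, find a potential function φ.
Yes, F is conservative. φ = 4*x**2 - 4*x + 4*y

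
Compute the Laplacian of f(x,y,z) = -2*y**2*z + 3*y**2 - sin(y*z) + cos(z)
y**2*sin(y*z) + z**2*sin(y*z) - 4*z - cos(z) + 6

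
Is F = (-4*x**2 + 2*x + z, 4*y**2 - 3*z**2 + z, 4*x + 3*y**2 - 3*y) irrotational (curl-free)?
No, ∇×F = (6*y + 6*z - 4, -3, 0)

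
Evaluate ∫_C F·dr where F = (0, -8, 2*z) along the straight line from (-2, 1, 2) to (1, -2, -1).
21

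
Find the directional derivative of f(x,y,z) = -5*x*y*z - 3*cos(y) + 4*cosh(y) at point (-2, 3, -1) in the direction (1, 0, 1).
45*sqrt(2)/2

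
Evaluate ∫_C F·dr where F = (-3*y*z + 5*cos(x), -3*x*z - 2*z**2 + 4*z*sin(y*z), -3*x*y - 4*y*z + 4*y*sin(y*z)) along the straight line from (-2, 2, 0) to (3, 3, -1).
5*sin(3) - 4*cos(3) + 5*sin(2) + 25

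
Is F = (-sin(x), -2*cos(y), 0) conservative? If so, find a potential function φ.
Yes, F is conservative. φ = -2*sin(y) + cos(x)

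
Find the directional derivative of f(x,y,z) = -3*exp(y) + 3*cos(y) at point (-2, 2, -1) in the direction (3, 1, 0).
-3*sqrt(10)*(sin(2) + exp(2))/10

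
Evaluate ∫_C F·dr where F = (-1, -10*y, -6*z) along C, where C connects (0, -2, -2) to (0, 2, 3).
-15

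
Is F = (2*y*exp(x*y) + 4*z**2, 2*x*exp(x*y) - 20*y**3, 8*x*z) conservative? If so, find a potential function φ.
Yes, F is conservative. φ = 4*x*z**2 - 5*y**4 + 2*exp(x*y)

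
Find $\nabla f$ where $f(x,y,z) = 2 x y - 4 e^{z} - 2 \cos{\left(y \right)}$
(2*y, 2*x + 2*sin(y), -4*exp(z))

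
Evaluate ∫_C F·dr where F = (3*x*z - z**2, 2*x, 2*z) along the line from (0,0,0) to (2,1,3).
17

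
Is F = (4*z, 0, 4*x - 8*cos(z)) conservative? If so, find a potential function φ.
Yes, F is conservative. φ = 4*x*z - 8*sin(z)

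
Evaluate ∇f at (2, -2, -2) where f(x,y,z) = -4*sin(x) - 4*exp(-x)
(4*exp(-2) - 4*cos(2), 0, 0)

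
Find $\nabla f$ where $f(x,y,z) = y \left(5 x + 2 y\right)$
(5*y, 5*x + 4*y, 0)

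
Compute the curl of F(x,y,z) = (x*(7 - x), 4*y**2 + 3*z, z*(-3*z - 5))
(-3, 0, 0)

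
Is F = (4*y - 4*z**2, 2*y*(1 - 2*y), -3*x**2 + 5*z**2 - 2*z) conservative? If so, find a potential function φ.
No, ∇×F = (0, 6*x - 8*z, -4) ≠ 0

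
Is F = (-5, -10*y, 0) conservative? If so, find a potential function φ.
Yes, F is conservative. φ = -5*x - 5*y**2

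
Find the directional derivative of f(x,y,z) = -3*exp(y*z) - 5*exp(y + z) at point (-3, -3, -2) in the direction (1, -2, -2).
10*(2 - 3*exp(11))*exp(-5)/3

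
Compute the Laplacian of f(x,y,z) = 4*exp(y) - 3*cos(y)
4*exp(y) + 3*cos(y)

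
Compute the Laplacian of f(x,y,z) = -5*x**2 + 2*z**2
-6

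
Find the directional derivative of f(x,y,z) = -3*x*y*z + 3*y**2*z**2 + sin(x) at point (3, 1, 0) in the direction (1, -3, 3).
sqrt(19)*(-27 + cos(3))/19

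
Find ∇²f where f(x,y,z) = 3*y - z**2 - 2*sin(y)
2*sin(y) - 2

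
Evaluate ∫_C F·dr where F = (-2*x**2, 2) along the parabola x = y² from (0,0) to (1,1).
4/3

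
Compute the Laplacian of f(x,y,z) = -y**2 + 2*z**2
2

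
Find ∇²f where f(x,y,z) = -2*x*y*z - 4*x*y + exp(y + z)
2*exp(y + z)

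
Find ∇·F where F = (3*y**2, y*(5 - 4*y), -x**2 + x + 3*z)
8 - 8*y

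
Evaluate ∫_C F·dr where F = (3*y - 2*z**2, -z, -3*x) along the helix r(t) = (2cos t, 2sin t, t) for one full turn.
4*pi*(-4*pi - 3)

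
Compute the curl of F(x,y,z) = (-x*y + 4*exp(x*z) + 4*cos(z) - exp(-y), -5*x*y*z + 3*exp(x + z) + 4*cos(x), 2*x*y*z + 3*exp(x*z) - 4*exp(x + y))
(5*x*y + 2*x*z - 4*exp(x + y) - 3*exp(x + z), 4*x*exp(x*z) - 2*y*z - 3*z*exp(x*z) + 4*exp(x + y) - 4*sin(z), x - 5*y*z + 3*exp(x + z) - 4*sin(x) - exp(-y))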